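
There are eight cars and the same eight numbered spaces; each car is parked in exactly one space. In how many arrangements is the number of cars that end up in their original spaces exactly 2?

Pick the 2 fixed positions: C(8,2) = 28 ways.
The remaining 6 must be deranged: !6 = 265.
Total: 28 × 265 = 7420.

7420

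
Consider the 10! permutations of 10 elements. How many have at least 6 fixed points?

2176

# with exactly i fixed is C(10,i)·!(10-i); sum over i=6..10:
  i=6: C(10,6)·!4 = 210·9 = 1890
  i=7: C(10,7)·!3 = 120·2 = 240
  i=8: C(10,8)·!2 = 45·1 = 45
  i=9: C(10,9)·!1 = 10·0 = 0
  i=10: C(10,10)·!0 = 1·1 = 1
Total = 2176.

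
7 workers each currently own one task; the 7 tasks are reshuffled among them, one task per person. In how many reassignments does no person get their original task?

1854

The number of derangements of 7 is !7 = Σ_{k=0}^{7} (-1)^k·7!/k!
= 7! - 7!/1! + 7!/2! - 7!/3! + 7!/4! - 7!/5! + 7!/6! - 7!/7!
= 5040 - 5040 + 2520 - 840 + 210 - 42 + 7 - 1
= 1854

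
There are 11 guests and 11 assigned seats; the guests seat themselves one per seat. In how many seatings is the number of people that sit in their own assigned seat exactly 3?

Choose which 3 of the 11 are fixed: C(11,3) = 165.
The other 8 form a derangement: !8 = 14833.
Total: 165 × 14833 = 2447445.

2447445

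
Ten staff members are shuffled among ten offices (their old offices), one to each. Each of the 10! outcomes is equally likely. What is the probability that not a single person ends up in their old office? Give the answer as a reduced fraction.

Favorable outcomes: !10 = 1334961.
Total outcomes: 10! = 3628800.
Probability = 1334961/3628800 = 16481/44800.

16481/44800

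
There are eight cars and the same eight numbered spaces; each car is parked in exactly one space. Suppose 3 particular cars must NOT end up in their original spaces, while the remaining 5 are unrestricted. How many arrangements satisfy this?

Inclusion-exclusion on the 3 forbidden self-matches:
Σ_{j=0}^{3} (-1)^j C(3,j)(8-j)!
= C(3,0)·8! - C(3,1)·7! + C(3,2)·6! - C(3,3)·5!
= 40320 - 15120 + 2160 - 120
= 27240

27240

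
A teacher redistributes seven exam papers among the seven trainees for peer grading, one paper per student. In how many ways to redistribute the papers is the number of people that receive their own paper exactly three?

Choose which 3 of the 7 are fixed: C(7,3) = 35.
The other 4 form a derangement: !4 = 9.
Total: 35 × 9 = 315.

315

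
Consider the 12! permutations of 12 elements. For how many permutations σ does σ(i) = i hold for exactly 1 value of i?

Pick the single fixed position: C(12,1) = 12 ways.
The other 11 form a derangement: !11 = 14684570.
Total: 12 × 14684570 = 176214840.

176214840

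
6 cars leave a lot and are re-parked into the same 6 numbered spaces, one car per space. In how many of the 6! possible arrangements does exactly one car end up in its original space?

264

Choose which one of the 6 is fixed: C(6,1) = 6.
The other 5 form a derangement: !5 = 44.
Total: 6 × 44 = 264.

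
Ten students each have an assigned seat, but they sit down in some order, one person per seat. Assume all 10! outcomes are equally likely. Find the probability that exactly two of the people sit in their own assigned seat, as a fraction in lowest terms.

2119/11520

Favorable outcomes: C(10,2)·!8 = 45·14833 = 667485.
Total outcomes: 10! = 3628800.
Probability = 667485/3628800 = 2119/11520.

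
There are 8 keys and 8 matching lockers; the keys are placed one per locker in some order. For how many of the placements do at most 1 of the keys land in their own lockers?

29665

# with exactly i fixed is C(8,i)·!(8-i); sum over i=0..1:
  i=0: C(8,0)·!8 = 1·14833 = 14833
  i=1: C(8,1)·!7 = 8·1854 = 14832
Total = 29665.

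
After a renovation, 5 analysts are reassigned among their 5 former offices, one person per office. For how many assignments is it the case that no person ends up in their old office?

44

Recurrence: !5 = 5·!4 + (-1)^5.
!5 = 5·9 - 1 = 44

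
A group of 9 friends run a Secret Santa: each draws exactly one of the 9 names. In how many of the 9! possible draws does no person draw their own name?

133496

The subfactorial !9 = [9!/e] (nearest integer).
9! = 362880, and 362880/e ≈ 133496.09, so !9 = 133496.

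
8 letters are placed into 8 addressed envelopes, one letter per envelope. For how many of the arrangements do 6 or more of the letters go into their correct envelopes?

29

Sum C(8,i)·!(8-i) for i = 6..8:
  i=6: C(8,6)·!2 = 28·1 = 28
  i=7: C(8,7)·!1 = 8·0 = 0
  i=8: C(8,8)·!0 = 1·1 = 1
Total = 29.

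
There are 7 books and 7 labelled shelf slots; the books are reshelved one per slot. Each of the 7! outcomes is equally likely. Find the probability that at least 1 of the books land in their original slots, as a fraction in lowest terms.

177/280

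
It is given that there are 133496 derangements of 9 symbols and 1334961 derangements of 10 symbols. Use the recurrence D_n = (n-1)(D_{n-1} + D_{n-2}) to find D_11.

14684570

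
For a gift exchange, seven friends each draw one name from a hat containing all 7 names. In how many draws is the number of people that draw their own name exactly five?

21

Pick the 5 fixed positions: C(7,5) = 21 ways.
The remaining 2 must be deranged: !2 = 1.
Total: 21 × 1 = 21.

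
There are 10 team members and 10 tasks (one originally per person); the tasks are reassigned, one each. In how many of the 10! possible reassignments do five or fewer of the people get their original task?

3626624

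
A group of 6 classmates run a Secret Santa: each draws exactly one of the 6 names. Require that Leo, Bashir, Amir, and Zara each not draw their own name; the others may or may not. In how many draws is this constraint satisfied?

362

Inclusion-exclusion on the 4 forbidden self-matches:
Σ_{j=0}^{4} (-1)^j C(4,j)(6-j)!
= C(4,0)·6! - C(4,1)·5! + C(4,2)·4! - C(4,3)·3! + C(4,4)·2!
= 720 - 480 + 144 - 24 + 2
= 362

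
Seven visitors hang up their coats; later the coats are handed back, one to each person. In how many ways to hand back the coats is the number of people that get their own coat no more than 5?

# with exactly i fixed is C(7,i)·!(7-i); sum over i=0..5:
  i=0: C(7,0)·!7 = 1·1854 = 1854
  i=1: C(7,1)·!6 = 7·265 = 1855
  i=2: C(7,2)·!5 = 21·44 = 924
  i=3: C(7,3)·!4 = 35·9 = 315
  i=4: C(7,4)·!3 = 35·2 = 70
  i=5: C(7,5)·!2 = 21·1 = 21
Total = 5039.

5039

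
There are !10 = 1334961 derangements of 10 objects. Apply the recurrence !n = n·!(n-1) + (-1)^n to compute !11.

14684570

!11 = 11·1334961 - 1 = 14684570.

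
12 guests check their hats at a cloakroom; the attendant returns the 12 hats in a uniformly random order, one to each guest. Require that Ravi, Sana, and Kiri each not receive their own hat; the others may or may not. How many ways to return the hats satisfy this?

369774720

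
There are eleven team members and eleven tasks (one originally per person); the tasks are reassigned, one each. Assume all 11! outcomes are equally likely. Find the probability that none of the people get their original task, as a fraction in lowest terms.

1468457/3991680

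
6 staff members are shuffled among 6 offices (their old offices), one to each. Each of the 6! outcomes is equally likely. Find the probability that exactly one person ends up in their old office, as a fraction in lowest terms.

11/30

Favorable outcomes: C(6,1)·!5 = 6·44 = 264.
Total outcomes: 6! = 720.
Probability = 264/720 = 11/30.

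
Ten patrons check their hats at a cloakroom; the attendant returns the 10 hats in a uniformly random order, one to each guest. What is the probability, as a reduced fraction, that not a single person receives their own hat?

16481/44800

Favorable outcomes: !10 = 1334961.
Total outcomes: 10! = 3628800.
Probability = 1334961/3628800 = 16481/44800.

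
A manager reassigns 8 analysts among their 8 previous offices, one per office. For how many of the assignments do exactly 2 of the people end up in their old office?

7420

Choose which 2 of the 8 are fixed: C(8,2) = 28.
The other 6 form a derangement: !6 = 265.
Total: 28 × 265 = 7420.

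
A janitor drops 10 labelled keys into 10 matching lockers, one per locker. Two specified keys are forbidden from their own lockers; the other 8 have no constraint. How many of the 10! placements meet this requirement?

2943360

Inclusion-exclusion on the 2 forbidden self-matches:
Σ_{j=0}^{2} (-1)^j C(2,j)(10-j)!
= C(2,0)·10! - C(2,1)·9! + C(2,2)·8!
= 3628800 - 725760 + 40320
= 2943360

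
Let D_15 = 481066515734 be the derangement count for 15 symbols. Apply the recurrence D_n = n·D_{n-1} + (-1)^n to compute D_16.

D_16 = 16·481066515734 + 1 = 7697064251745.

7697064251745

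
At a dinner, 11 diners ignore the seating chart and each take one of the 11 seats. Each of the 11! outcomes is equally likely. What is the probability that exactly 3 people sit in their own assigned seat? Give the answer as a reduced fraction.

2119/34560

Favorable outcomes: C(11,3)·!8 = 165·14833 = 2447445.
Total outcomes: 11! = 39916800.
Probability = 2447445/39916800 = 2119/34560.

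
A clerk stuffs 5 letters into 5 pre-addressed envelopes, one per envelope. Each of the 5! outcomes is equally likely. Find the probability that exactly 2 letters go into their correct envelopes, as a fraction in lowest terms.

1/6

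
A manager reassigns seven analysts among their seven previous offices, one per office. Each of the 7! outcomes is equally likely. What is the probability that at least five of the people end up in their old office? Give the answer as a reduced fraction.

11/2520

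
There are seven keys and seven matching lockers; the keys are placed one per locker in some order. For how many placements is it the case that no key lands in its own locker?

Use !n = n·!(n-1) + (-1)^n.
!7 = 7·265 - 1 = 1854

1854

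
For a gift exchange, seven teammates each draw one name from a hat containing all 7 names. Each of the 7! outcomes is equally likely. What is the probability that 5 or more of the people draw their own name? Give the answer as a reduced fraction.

11/2520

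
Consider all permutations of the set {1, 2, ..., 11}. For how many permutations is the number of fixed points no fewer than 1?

Sum C(11,i)·!(11-i) for i = 1..11:
  i=1: C(11,1)·!10 = 11·1334961 = 14684571
  i=2: C(11,2)·!9 = 55·133496 = 7342280
  i=3: C(11,3)·!8 = 165·14833 = 2447445
  i=4: C(11,4)·!7 = 330·1854 = 611820
  i=5: C(11,5)·!6 = 462·265 = 122430
  i=6: C(11,6)·!5 = 462·44 = 20328
  i=7: C(11,7)·!4 = 330·9 = 2970
  i=8: C(11,8)·!3 = 165·2 = 330
  i=9: C(11,9)·!2 = 55·1 = 55
  i=10: C(11,10)·!1 = 11·0 = 0
  i=11: C(11,11)·!0 = 1·1 = 1
Total = 25232230.

25232230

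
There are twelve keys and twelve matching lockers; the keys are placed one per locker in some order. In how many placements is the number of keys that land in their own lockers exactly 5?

Choose which 5 of the 12 are fixed: C(12,5) = 792.
The other 7 form a derangement: !7 = 1854.
Total: 792 × 1854 = 1468368.

1468368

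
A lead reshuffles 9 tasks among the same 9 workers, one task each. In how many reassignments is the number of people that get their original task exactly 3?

22260

Pick the 3 fixed positions: C(9,3) = 84 ways.
The other 6 form a derangement: !6 = 265.
Total: 84 × 265 = 22260.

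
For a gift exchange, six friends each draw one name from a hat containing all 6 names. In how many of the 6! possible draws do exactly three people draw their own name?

Choose which 3 of the 6 are fixed: C(6,3) = 20.
The other 3 form a derangement: !3 = 2.
Total: 20 × 2 = 40.

40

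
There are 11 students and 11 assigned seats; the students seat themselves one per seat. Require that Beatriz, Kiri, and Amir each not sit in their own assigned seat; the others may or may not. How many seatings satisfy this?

30078720

Let A_j be the event that the j-th constrained one is fixed. By inclusion-exclusion over the 3 events:
Σ_{j=0}^{3} (-1)^j C(3,j)(11-j)!
= C(3,0)·11! - C(3,1)·10! + C(3,2)·9! - C(3,3)·8!
= 39916800 - 10886400 + 1088640 - 40320
= 30078720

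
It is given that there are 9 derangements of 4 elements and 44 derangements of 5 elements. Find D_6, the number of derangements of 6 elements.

265

D_6 = (6-1)·(D_5 + D_4) = 5·(44 + 9) = 5·53 = 265.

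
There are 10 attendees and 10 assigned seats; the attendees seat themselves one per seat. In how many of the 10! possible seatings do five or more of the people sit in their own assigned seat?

Sum C(10,i)·!(10-i) for i = 5..10:
  i=5: C(10,5)·!5 = 252·44 = 11088
  i=6: C(10,6)·!4 = 210·9 = 1890
  i=7: C(10,7)·!3 = 120·2 = 240
  i=8: C(10,8)·!2 = 45·1 = 45
  i=9: C(10,9)·!1 = 10·0 = 0
  i=10: C(10,10)·!0 = 1·1 = 1
Total = 13264.

13264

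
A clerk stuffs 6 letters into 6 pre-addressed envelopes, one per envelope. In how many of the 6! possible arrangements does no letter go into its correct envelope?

Use !n = n·!(n-1) + (-1)^n.
!6 = 6·44 + 1 = 265

265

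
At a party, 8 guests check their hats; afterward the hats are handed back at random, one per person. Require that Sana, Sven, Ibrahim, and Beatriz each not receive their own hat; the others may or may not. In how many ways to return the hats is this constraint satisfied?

24024

Inclusion-exclusion on the 4 forbidden self-matches:
Σ_{j=0}^{4} (-1)^j C(4,j)(8-j)!
= C(4,0)·8! - C(4,1)·7! + C(4,2)·6! - C(4,3)·5! + C(4,4)·4!
= 40320 - 20160 + 4320 - 480 + 24
= 24024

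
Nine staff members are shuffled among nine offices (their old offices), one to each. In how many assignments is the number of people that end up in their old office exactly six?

168

Pick the 6 fixed positions: C(9,6) = 84 ways.
The other 3 form a derangement: !3 = 2.
Total: 84 × 2 = 168.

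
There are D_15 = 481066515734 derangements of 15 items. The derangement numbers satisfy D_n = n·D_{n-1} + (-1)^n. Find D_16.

7697064251745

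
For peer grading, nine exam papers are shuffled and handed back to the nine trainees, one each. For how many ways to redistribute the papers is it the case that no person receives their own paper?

Recurrence: !9 = 9·!8 + (-1)^9.
!9 = 9·14833 - 1 = 133496

133496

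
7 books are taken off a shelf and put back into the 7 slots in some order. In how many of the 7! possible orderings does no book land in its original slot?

1854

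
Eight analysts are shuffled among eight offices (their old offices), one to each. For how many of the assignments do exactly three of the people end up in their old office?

2464

Pick the 3 fixed positions: C(8,3) = 56 ways.
The other 5 form a derangement: !5 = 44.
Total: 56 × 44 = 2464.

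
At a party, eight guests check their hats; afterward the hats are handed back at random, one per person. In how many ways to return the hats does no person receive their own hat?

14833

!8 is the nearest integer to 8!/e.
8! = 40320, and 40320/e ≈ 14832.90, so !8 = 14833.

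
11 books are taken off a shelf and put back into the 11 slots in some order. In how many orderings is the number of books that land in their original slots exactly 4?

Pick the 4 fixed positions: C(11,4) = 330 ways.
The other 7 form a derangement: !7 = 1854.
Total: 330 × 1854 = 611820.

611820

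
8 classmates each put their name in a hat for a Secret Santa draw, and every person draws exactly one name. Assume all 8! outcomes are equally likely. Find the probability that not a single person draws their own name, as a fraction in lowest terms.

2119/5760

Favorable outcomes: !8 = 14833.
Total outcomes: 8! = 40320.
Probability = 14833/40320 = 2119/5760.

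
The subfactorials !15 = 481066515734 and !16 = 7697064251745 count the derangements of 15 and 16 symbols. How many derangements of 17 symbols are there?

130850092279664

!17 = (17-1)·(!16 + !15) = 16·(7697064251745 + 481066515734) = 16·8178130767479 = 130850092279664.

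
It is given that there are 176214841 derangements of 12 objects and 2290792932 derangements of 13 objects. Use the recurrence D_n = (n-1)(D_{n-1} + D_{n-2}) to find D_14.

D_14 = (14-1)·(D_13 + D_12) = 13·(2290792932 + 176214841) = 13·2467007773 = 32071101049.

32071101049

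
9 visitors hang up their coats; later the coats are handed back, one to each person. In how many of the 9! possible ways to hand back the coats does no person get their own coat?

The subfactorial !9 = [9!/e] (nearest integer).
9! = 362880, and 362880/e ≈ 133496.09, so !9 = 133496.

133496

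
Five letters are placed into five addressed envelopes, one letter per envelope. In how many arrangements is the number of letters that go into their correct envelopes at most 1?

89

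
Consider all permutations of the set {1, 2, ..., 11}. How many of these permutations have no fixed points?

The subfactorial !11 = [11!/e] (nearest integer).
11! = 39916800, and 39916800/e ≈ 14684570.08, so !11 = 14684570.

14684570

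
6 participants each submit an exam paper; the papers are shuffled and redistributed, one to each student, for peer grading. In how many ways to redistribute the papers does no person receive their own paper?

The number of derangements of 6 is !6 = Σ_{k=0}^{6} (-1)^k·6!/k!
= 6! - 6!/1! + 6!/2! - 6!/3! + 6!/4! - 6!/5! + 6!/6!
= 720 - 720 + 360 - 120 + 30 - 6 + 1
= 265

265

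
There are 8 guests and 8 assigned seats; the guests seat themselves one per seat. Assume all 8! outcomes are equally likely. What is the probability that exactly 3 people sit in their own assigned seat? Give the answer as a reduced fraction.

11/180

Favorable outcomes: C(8,3)·!5 = 56·44 = 2464.
Total outcomes: 8! = 40320.
Probability = 2464/40320 = 11/180.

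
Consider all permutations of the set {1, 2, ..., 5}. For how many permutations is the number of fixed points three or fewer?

119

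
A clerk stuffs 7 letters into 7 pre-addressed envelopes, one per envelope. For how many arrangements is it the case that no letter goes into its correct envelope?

!7 = 7! · Σ_{k=0}^{7} (-1)^k/k!
= 7! - 7!/1! + 7!/2! - 7!/3! + 7!/4! - 7!/5! + 7!/6! - 7!/7!
= 5040 - 5040 + 2520 - 840 + 210 - 42 + 7 - 1
= 1854

1854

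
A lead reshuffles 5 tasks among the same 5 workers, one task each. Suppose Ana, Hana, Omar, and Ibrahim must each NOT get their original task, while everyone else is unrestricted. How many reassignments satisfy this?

Let A_j be the event that the j-th constrained one is fixed. By inclusion-exclusion over the 4 events:
Σ_{j=0}^{4} (-1)^j C(4,j)(5-j)!
= C(4,0)·5! - C(4,1)·4! + C(4,2)·3! - C(4,3)·2! + C(4,4)·1!
= 120 - 96 + 36 - 8 + 1
= 53

53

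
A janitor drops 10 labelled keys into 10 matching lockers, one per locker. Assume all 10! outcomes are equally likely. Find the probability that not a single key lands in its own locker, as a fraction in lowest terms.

Favorable outcomes: !10 = 1334961.
Total outcomes: 10! = 3628800.
Probability = 1334961/3628800 = 16481/44800.

16481/44800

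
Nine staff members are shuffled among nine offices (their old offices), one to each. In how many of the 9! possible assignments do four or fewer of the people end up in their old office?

361541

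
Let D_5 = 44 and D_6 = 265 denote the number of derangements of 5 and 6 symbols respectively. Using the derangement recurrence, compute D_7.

D_7 = (7-1)·(D_6 + D_5) = 6·(265 + 44) = 6·309 = 1854.

1854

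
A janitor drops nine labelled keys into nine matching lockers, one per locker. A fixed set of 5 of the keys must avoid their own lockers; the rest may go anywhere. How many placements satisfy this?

205056

Inclusion-exclusion on the 5 forbidden self-matches:
Σ_{j=0}^{5} (-1)^j C(5,j)(9-j)!
= C(5,0)·9! - C(5,1)·8! + C(5,2)·7! - C(5,3)·6! + C(5,4)·5! - C(5,5)·4!
= 362880 - 201600 + 50400 - 7200 + 600 - 24
= 205056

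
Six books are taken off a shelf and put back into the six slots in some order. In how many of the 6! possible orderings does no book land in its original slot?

!6 = 6! · Σ_{k=0}^{6} (-1)^k/k!
= 6! - 6!/1! + 6!/2! - 6!/3! + 6!/4! - 6!/5! + 6!/6!
= 720 - 720 + 360 - 120 + 30 - 6 + 1
= 265

265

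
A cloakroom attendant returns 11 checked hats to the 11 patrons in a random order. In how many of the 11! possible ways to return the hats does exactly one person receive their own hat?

14684571

Choose which one of the 11 is fixed: C(11,1) = 11.
The remaining 10 must be deranged: !10 = 1334961.
Total: 11 × 1334961 = 14684571.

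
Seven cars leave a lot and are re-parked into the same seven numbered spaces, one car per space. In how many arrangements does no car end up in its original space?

!7 = 7! · Σ_{k=0}^{7} (-1)^k/k!
= 7! - 7!/1! + 7!/2! - 7!/3! + 7!/4! - 7!/5! + 7!/6! - 7!/7!
= 5040 - 5040 + 2520 - 840 + 210 - 42 + 7 - 1
= 1854

1854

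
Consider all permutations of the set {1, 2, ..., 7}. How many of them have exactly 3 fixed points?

Pick the 3 fixed positions: C(7,3) = 35 ways.
The remaining 4 must be deranged: !4 = 9.
Total: 35 × 9 = 315.

315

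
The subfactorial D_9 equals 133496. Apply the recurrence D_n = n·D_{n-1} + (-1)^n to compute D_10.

1334961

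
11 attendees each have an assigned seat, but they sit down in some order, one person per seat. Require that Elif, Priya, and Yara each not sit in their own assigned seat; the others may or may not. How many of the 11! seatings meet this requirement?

Inclusion-exclusion on the 3 forbidden self-matches:
Σ_{j=0}^{3} (-1)^j C(3,j)(11-j)!
= C(3,0)·11! - C(3,1)·10! + C(3,2)·9! - C(3,3)·8!
= 39916800 - 10886400 + 1088640 - 40320
= 30078720

30078720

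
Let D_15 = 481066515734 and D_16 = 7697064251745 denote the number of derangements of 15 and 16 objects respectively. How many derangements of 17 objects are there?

130850092279664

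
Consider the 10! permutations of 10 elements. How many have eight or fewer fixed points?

3628799

# with exactly i fixed is C(10,i)·!(10-i); sum over i=0..8:
  i=0: C(10,0)·!10 = 1·1334961 = 1334961
  i=1: C(10,1)·!9 = 10·133496 = 1334960
  i=2: C(10,2)·!8 = 45·14833 = 667485
  i=3: C(10,3)·!7 = 120·1854 = 222480
  i=4: C(10,4)·!6 = 210·265 = 55650
  i=5: C(10,5)·!5 = 252·44 = 11088
  i=6: C(10,6)·!4 = 210·9 = 1890
  i=7: C(10,7)·!3 = 120·2 = 240
  i=8: C(10,8)·!2 = 45·1 = 45
Total = 3628799.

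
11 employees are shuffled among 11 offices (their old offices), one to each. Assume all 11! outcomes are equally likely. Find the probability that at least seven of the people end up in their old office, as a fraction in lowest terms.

839/9979200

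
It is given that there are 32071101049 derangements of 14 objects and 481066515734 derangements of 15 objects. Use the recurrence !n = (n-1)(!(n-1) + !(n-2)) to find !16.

!16 = (16-1)·(!15 + !14) = 15·(481066515734 + 32071101049) = 15·513137616783 = 7697064251745.

7697064251745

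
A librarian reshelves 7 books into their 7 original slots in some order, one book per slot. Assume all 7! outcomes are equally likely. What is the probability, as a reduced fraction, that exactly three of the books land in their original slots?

1/16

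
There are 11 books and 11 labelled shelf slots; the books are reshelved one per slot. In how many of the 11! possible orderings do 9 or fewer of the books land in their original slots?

39916799

# with exactly i fixed is C(11,i)·!(11-i); sum over i=0..9:
  i=0: C(11,0)·!11 = 1·14684570 = 14684570
  i=1: C(11,1)·!10 = 11·1334961 = 14684571
  i=2: C(11,2)·!9 = 55·133496 = 7342280
  i=3: C(11,3)·!8 = 165·14833 = 2447445
  i=4: C(11,4)·!7 = 330·1854 = 611820
  i=5: C(11,5)·!6 = 462·265 = 122430
  i=6: C(11,6)·!5 = 462·44 = 20328
  i=7: C(11,7)·!4 = 330·9 = 2970
  i=8: C(11,8)·!3 = 165·2 = 330
  i=9: C(11,9)·!2 = 55·1 = 55
Total = 39916799.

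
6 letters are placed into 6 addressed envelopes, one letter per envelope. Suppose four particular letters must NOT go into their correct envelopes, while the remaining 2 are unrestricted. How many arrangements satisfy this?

362

Inclusion-exclusion on the 4 forbidden self-matches:
Σ_{j=0}^{4} (-1)^j C(4,j)(6-j)!
= C(4,0)·6! - C(4,1)·5! + C(4,2)·4! - C(4,3)·3! + C(4,4)·2!
= 720 - 480 + 144 - 24 + 2
= 362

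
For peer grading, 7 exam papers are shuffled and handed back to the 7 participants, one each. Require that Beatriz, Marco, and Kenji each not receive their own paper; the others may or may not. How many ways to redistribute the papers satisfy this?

3216

Let A_j be the event that the j-th constrained one is fixed. By inclusion-exclusion over the 3 events:
Σ_{j=0}^{3} (-1)^j C(3,j)(7-j)!
= C(3,0)·7! - C(3,1)·6! + C(3,2)·5! - C(3,3)·4!
= 5040 - 2160 + 360 - 24
= 3216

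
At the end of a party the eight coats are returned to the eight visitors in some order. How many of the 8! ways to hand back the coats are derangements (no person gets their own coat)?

14833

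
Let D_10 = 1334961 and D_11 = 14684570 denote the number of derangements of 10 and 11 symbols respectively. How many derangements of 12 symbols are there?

D_12 = (12-1)·(D_11 + D_10) = 11·(14684570 + 1334961) = 11·16019531 = 176214841.

176214841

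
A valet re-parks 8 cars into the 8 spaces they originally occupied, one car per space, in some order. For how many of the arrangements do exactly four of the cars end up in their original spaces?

630

Pick the 4 fixed positions: C(8,4) = 70 ways.
The remaining 4 must be deranged: !4 = 9.
Total: 70 × 9 = 630.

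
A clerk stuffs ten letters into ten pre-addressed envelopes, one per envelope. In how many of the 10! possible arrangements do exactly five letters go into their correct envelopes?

Pick the 5 fixed positions: C(10,5) = 252 ways.
The remaining 5 must be deranged: !5 = 44.
Total: 252 × 44 = 11088.

11088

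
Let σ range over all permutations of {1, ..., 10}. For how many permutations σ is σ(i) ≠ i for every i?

1334961

By inclusion-exclusion, !10 = Σ (-1)^k · 10!/k! for k=0..10
= 10! - 10!/1! + 10!/2! - 10!/3! + 10!/4! - 10!/5! + 10!/6! - 10!/7! + 10!/8! - 10!/9! + 10!/10!
= 3628800 - 3628800 + 1814400 - 604800 + 151200 - 30240 + 5040 - 720 + 90 - 10 + 1
= 1334961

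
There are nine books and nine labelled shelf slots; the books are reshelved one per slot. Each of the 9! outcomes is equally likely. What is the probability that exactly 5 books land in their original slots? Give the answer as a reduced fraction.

1/320

Favorable outcomes: C(9,5)·!4 = 126·9 = 1134.
Total outcomes: 9! = 362880.
Probability = 1134/362880 = 1/320.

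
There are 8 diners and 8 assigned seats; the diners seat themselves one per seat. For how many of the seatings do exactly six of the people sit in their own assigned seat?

28

Choose which 6 of the 8 are fixed: C(8,6) = 28.
The remaining 2 must be deranged: !2 = 1.
Total: 28 × 1 = 28.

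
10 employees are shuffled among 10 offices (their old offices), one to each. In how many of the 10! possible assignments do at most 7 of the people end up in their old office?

# with exactly i fixed is C(10,i)·!(10-i); sum over i=0..7:
  i=0: C(10,0)·!10 = 1·1334961 = 1334961
  i=1: C(10,1)·!9 = 10·133496 = 1334960
  i=2: C(10,2)·!8 = 45·14833 = 667485
  i=3: C(10,3)·!7 = 120·1854 = 222480
  i=4: C(10,4)·!6 = 210·265 = 55650
  i=5: C(10,5)·!5 = 252·44 = 11088
  i=6: C(10,6)·!4 = 210·9 = 1890
  i=7: C(10,7)·!3 = 120·2 = 240
Total = 3628754.

3628754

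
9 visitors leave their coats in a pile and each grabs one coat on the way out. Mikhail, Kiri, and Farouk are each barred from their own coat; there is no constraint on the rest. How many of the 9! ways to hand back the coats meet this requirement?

256320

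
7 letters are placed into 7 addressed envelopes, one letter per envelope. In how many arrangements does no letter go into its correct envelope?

1854

!7 is the nearest integer to 7!/e.
7! = 5040, and 5040/e ≈ 1854.11, so !7 = 1854.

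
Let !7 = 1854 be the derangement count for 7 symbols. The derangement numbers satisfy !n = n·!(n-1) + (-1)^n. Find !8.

!8 = 8·1854 + 1 = 14833.

14833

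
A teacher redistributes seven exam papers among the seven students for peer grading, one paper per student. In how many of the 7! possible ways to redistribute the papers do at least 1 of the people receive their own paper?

3186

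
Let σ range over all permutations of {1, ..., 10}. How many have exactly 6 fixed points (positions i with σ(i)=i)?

Pick the 6 fixed positions: C(10,6) = 210 ways.
The other 4 form a derangement: !4 = 9.
Total: 210 × 9 = 1890.

1890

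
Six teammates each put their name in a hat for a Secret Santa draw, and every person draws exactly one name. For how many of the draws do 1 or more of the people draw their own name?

# with exactly i fixed is C(6,i)·!(6-i); sum over i=1..6:
  i=1: C(6,1)·!5 = 6·44 = 264
  i=2: C(6,2)·!4 = 15·9 = 135
  i=3: C(6,3)·!3 = 20·2 = 40
  i=4: C(6,4)·!2 = 15·1 = 15
  i=5: C(6,5)·!1 = 6·0 = 0
  i=6: C(6,6)·!0 = 1·1 = 1
Total = 455.

455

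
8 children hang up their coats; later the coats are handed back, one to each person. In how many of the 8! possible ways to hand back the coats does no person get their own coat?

The subfactorial !8 = [8!/e] (nearest integer).
8! = 40320, and 40320/e ≈ 14832.90, so !8 = 14833.

14833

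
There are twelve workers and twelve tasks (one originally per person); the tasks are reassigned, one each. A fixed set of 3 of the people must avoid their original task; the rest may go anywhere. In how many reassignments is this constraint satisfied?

369774720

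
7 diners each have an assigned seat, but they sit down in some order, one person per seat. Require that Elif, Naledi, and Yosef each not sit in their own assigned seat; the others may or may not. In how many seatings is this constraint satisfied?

Inclusion-exclusion on the 3 forbidden self-matches:
Σ_{j=0}^{3} (-1)^j C(3,j)(7-j)!
= C(3,0)·7! - C(3,1)·6! + C(3,2)·5! - C(3,3)·4!
= 5040 - 2160 + 360 - 24
= 3216

3216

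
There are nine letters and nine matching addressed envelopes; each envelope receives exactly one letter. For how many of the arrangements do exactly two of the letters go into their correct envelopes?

66744

Pick the 2 fixed positions: C(9,2) = 36 ways.
The other 7 form a derangement: !7 = 1854.
Total: 36 × 1854 = 66744.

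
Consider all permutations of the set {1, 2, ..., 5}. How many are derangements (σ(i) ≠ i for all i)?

44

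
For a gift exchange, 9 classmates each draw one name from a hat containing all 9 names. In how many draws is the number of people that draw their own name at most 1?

# with exactly i fixed is C(9,i)·!(9-i); sum over i=0..1:
  i=0: C(9,0)·!9 = 1·133496 = 133496
  i=1: C(9,1)·!8 = 9·14833 = 133497
Total = 266993.

266993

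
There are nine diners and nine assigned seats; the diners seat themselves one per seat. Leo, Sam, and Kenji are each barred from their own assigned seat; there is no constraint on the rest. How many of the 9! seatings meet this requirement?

256320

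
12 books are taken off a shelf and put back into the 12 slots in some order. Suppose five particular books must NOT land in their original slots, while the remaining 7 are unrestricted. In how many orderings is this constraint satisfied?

Let A_j be the event that the j-th constrained one is fixed. By inclusion-exclusion over the 5 events:
Σ_{j=0}^{5} (-1)^j C(5,j)(12-j)!
= C(5,0)·12! - C(5,1)·11! + C(5,2)·10! - C(5,3)·9! + C(5,4)·8! - C(5,5)·7!
= 479001600 - 199584000 + 36288000 - 3628800 + 201600 - 5040
= 312273360

312273360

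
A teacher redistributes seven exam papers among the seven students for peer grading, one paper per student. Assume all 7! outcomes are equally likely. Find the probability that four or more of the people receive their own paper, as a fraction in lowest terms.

Favorable outcomes: Σ_{i≥4} C(7,i)·!(7-i) = 35·2 + 21·1 + 7·0 + 1·1 = 92.
Total outcomes: 7! = 5040.
Probability = 92/5040 = 23/1260.

23/1260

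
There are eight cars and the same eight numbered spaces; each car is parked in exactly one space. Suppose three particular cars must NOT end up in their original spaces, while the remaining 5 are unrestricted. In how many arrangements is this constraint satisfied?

27240

Inclusion-exclusion on the 3 forbidden self-matches:
Σ_{j=0}^{3} (-1)^j C(3,j)(8-j)!
= C(3,0)·8! - C(3,1)·7! + C(3,2)·6! - C(3,3)·5!
= 40320 - 15120 + 2160 - 120
= 27240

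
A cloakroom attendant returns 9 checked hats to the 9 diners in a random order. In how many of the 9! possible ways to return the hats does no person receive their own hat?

!9 = 9! · Σ_{k=0}^{9} (-1)^k/k!
= 9! - 9!/1! + 9!/2! - 9!/3! + 9!/4! - 9!/5! + 9!/6! - 9!/7! + 9!/8! - 9!/9!
= 362880 - 362880 + 181440 - 60480 + 15120 - 3024 + 504 - 72 + 9 - 1
= 133496

133496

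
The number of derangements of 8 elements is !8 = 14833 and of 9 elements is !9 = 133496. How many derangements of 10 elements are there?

!10 = (10-1)·(!9 + !8) = 9·(133496 + 14833) = 9·148329 = 1334961.

1334961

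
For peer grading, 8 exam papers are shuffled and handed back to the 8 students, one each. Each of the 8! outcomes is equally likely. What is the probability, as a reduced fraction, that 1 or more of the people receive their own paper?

3641/5760

Favorable outcomes: Σ_{i≥1} C(8,i)·!(8-i) = 8·1854 + 28·265 + 56·44 + 70·9 + 56·2 + 28·1 + 8·0 + 1·1 = 25487.
Total outcomes: 8! = 40320.
Probability = 25487/40320 = 3641/5760.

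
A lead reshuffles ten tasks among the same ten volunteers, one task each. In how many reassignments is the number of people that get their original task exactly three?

222480

Choose which 3 of the 10 are fixed: C(10,3) = 120.
The other 7 form a derangement: !7 = 1854.
Total: 120 × 1854 = 222480.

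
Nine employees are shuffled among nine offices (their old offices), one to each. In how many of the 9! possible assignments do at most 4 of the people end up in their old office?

361541

# with exactly i fixed is C(9,i)·!(9-i); sum over i=0..4:
  i=0: C(9,0)·!9 = 1·133496 = 133496
  i=1: C(9,1)·!8 = 9·14833 = 133497
  i=2: C(9,2)·!7 = 36·1854 = 66744
  i=3: C(9,3)·!6 = 84·265 = 22260
  i=4: C(9,4)·!5 = 126·44 = 5544
Total = 361541.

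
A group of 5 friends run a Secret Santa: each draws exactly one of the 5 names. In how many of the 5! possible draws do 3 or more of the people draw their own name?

11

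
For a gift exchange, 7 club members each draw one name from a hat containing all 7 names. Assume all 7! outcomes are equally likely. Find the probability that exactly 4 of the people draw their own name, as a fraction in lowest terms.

1/72

Favorable outcomes: C(7,4)·!3 = 35·2 = 70.
Total outcomes: 7! = 5040.
Probability = 70/5040 = 1/72.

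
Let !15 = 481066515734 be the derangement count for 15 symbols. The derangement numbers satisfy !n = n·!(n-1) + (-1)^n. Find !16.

7697064251745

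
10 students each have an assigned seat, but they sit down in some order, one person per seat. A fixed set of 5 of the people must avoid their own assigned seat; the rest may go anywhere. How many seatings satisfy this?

2170680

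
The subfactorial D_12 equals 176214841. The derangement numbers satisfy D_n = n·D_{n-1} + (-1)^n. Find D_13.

D_13 = 13·176214841 - 1 = 2290792932.

2290792932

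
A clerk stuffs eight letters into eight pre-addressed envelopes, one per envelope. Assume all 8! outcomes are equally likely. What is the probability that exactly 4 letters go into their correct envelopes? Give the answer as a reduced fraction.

1/64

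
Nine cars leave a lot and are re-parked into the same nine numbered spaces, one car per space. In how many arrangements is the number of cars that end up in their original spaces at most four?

# with exactly i fixed is C(9,i)·!(9-i); sum over i=0..4:
  i=0: C(9,0)·!9 = 1·133496 = 133496
  i=1: C(9,1)·!8 = 9·14833 = 133497
  i=2: C(9,2)·!7 = 36·1854 = 66744
  i=3: C(9,3)·!6 = 84·265 = 22260
  i=4: C(9,4)·!5 = 126·44 = 5544
Total = 361541.

361541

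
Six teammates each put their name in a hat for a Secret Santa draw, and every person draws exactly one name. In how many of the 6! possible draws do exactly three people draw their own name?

Choose which 3 of the 6 are fixed: C(6,3) = 20.
The remaining 3 must be deranged: !3 = 2.
Total: 20 × 2 = 40.

40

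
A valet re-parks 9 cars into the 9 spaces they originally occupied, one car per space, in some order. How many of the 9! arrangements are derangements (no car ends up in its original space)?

133496

Use !n = (n-1)(!(n-1) + !(n-2)).
!9 = 8·(14833 + 1854) = 8·16687 = 133496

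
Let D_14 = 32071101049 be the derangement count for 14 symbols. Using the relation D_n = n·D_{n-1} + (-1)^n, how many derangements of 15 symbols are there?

D_15 = 15·32071101049 - 1 = 481066515734.

481066515734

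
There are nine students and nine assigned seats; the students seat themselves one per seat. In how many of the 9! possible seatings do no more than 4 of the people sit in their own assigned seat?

# with exactly i fixed is C(9,i)·!(9-i); sum over i=0..4:
  i=0: C(9,0)·!9 = 1·133496 = 133496
  i=1: C(9,1)·!8 = 9·14833 = 133497
  i=2: C(9,2)·!7 = 36·1854 = 66744
  i=3: C(9,3)·!6 = 84·265 = 22260
  i=4: C(9,4)·!5 = 126·44 = 5544
Total = 361541.

361541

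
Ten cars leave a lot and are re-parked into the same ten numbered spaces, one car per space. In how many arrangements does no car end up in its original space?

The number of derangements of 10 is !10 = Σ_{k=0}^{10} (-1)^k·10!/k!
= 10! - 10!/1! + 10!/2! - 10!/3! + 10!/4! - 10!/5! + 10!/6! - 10!/7! + 10!/8! - 10!/9! + 10!/10!
= 3628800 - 3628800 + 1814400 - 604800 + 151200 - 30240 + 5040 - 720 + 90 - 10 + 1
= 1334961

1334961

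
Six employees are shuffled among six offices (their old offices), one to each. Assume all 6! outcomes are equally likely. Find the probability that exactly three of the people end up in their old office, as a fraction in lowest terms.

Favorable outcomes: C(6,3)·!3 = 20·2 = 40.
Total outcomes: 6! = 720.
Probability = 40/720 = 1/18.

1/18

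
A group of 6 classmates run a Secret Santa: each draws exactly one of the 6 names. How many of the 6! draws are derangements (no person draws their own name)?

Use !n = n·!(n-1) + (-1)^n.
!6 = 6·44 + 1 = 265

265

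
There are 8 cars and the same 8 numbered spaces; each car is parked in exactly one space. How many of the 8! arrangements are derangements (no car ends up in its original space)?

14833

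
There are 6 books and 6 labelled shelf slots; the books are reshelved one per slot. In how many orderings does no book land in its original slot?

265

!6 is the nearest integer to 6!/e.
6! = 720, and 720/e ≈ 264.87, so !6 = 265.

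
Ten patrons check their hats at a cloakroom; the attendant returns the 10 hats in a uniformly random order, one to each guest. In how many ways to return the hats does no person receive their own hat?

1334961

!10 = 10! · Σ_{k=0}^{10} (-1)^k/k!
= 10! - 10!/1! + 10!/2! - 10!/3! + 10!/4! - 10!/5! + 10!/6! - 10!/7! + 10!/8! - 10!/9! + 10!/10!
= 3628800 - 3628800 + 1814400 - 604800 + 151200 - 30240 + 5040 - 720 + 90 - 10 + 1
= 1334961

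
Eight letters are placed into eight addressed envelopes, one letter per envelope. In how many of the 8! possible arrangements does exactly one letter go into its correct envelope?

Pick the single fixed position: C(8,1) = 8 ways.
The other 7 form a derangement: !7 = 1854.
Total: 8 × 1854 = 14832.

14832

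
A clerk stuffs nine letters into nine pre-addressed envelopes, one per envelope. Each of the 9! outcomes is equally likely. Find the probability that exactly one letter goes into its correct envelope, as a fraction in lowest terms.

Favorable outcomes: C(9,1)·!8 = 9·14833 = 133497.
Total outcomes: 9! = 362880.
Probability = 133497/362880 = 2119/5760.

2119/5760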